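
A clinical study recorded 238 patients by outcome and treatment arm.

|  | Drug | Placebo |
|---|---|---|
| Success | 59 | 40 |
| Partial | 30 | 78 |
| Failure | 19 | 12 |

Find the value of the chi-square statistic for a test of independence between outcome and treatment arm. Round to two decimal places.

Row totals: 99, 108, 31. Column totals: 108, 130. Grand total N = 238.
Expected counts (row total × column total / N):
  Success, Drug: 99×108/238 = 44.924
  Success, Placebo: 99×130/238 = 54.076
  Partial, Drug: 108×108/238 = 49.008
  Partial, Placebo: 108×130/238 = 58.992
  Failure, Drug: 31×108/238 = 14.067
  Failure, Placebo: 31×130/238 = 16.933
Contributions (O − E)²/E:
  (59 − 44.924)²/44.924 = 4.4104
  (40 − 54.076)²/54.076 = 3.6640
  (30 − 49.008)²/49.008 = 7.3723
  (78 − 58.992)²/58.992 = 6.1246
  (19 − 14.067)²/14.067 = 1.7299
  (12 − 16.933)²/16.933 = 1.4371
χ² = 4.4104 + 3.6640 + 7.3723 + 6.1246 + 1.7299 + 1.4371 = 24.74

24.74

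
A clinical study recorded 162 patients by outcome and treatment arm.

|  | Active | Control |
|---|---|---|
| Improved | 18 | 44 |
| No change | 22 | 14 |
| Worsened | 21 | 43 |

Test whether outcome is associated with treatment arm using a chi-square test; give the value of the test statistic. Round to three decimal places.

Row totals: 62, 36, 64. Column totals: 61, 101. Grand total N = 162.
Expected counts (row total × column total / N):
  Improved, Active: 62×61/162 = 23.3457
  Improved, Control: 62×101/162 = 38.6543
  No change, Active: 36×61/162 = 13.5556
  No change, Control: 36×101/162 = 22.4444
  Worsened, Active: 64×61/162 = 24.0988
  Worsened, Control: 64×101/162 = 39.9012
Contributions (O − E)²/E:
  (18 − 23.3457)²/23.3457 = 1.2241
  (44 − 38.6543)²/38.6543 = 0.7393
  (22 − 13.5556)²/13.5556 = 5.2604
  (14 − 22.4444)²/22.4444 = 3.1771
  (21 − 24.0988)²/24.0988 = 0.3985
  (43 − 39.9012)²/39.9012 = 0.2407
χ² = 1.2241 + 0.7393 + 5.2604 + 3.1771 + 0.3985 + 0.2407 = 11.040

11.040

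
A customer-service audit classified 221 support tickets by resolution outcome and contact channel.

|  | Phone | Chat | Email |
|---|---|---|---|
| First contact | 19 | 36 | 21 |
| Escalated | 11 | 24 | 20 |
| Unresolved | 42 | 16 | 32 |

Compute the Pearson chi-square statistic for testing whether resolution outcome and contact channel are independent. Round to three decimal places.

Row totals: 76, 55, 90. Column totals: 72, 76, 73. Grand total N = 221.
Expected counts (row total × column total / N):
  First contact, Phone: 76×72/221 = 24.7602
  First contact, Chat: 76×76/221 = 26.1357
  First contact, Email: 76×73/221 = 25.1041
  Escalated, Phone: 55×72/221 = 17.9186
  Escalated, Chat: 55×76/221 = 18.9140
  Escalated, Email: 55×73/221 = 18.1674
  Unresolved, Phone: 90×72/221 = 29.3213
  Unresolved, Chat: 90×76/221 = 30.9502
  Unresolved, Email: 90×73/221 = 29.7285
Contributions (O − E)²/E:
  (19 − 24.7602)²/24.7602 = 1.3400
  (36 − 26.1357)²/26.1357 = 3.7230
  (21 − 25.1041)²/25.1041 = 0.6710
  (11 − 17.9186)²/17.9186 = 2.6714
  (24 − 18.9140)²/18.9140 = 1.3676
  (20 − 18.1674)²/18.1674 = 0.1849
  (42 − 29.3213)²/29.3213 = 5.4823
  (16 − 30.9502)²/30.9502 = 7.2216
  (32 − 29.7285)²/29.7285 = 0.1736
χ² = 1.3400 + 3.7230 + 0.6710 + 2.6714 + 1.3676 + 0.1849 + 5.4823 + 7.2216 + 0.1736 = 22.835

22.835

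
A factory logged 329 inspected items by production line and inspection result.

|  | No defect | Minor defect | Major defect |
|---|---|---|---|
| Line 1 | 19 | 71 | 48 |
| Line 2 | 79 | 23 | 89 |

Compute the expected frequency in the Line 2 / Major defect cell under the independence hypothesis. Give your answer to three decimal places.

Row total (Line 2) = 191; column total (Major defect) = 137; grand total N = 329.
Expected count = (row total × column total) / N = 191 × 137 / 329 = 79.535.

79.535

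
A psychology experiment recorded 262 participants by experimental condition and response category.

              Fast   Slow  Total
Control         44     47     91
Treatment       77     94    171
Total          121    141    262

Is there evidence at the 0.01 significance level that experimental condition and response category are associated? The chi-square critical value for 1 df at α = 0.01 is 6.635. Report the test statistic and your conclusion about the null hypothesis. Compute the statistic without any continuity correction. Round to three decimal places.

0.264; fail to reject H₀

Grand total N = 262.
Expected counts (row total × column total / N):
  Control, Fast: 91×121/262 = 42.0267
  Control, Slow: 91×141/262 = 48.9733
  Treatment, Fast: 171×121/262 = 78.9733
  Treatment, Slow: 171×141/262 = 92.0267
Contributions (O − E)²/E:
  (44 − 42.0267)²/42.0267 = 0.0927
  (47 − 48.9733)²/48.9733 = 0.0795
  (77 − 78.9733)²/78.9733 = 0.0493
  (94 − 92.0267)²/92.0267 = 0.0423
χ² = 0.0927 + 0.0795 + 0.0493 + 0.0423 = 0.264
df = (2−1)(2−1) = 1. Since 0.264 < 6.635, fail to reject the null hypothesis of independence at α = 0.01.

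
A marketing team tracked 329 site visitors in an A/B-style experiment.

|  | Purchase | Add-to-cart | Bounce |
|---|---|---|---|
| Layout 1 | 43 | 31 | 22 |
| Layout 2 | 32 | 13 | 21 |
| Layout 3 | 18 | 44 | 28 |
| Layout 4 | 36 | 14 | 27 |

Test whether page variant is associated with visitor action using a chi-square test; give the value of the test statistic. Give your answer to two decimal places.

30.33

Row totals: 96, 66, 90, 77. Column totals: 129, 102, 98. Grand total N = 329.
Expected counts (row total × column total / N):
  Layout 1, Purchase: 96×129/329 = 37.641
  Layout 1, Add-to-cart: 96×102/329 = 29.763
  Layout 1, Bounce: 96×98/329 = 28.596
  Layout 2, Purchase: 66×129/329 = 25.878
  Layout 2, Add-to-cart: 66×102/329 = 20.462
  Layout 2, Bounce: 66×98/329 = 19.660
  Layout 3, Purchase: 90×129/329 = 35.289
  Layout 3, Add-to-cart: 90×102/329 = 27.903
  Layout 3, Bounce: 90×98/329 = 26.809
  Layout 4, Purchase: 77×129/329 = 30.191
  Layout 4, Add-to-cart: 77×102/329 = 23.872
  Layout 4, Bounce: 77×98/329 = 22.936
Contributions (O − E)²/E:
  (43 − 37.641)²/37.641 = 0.7630
  (31 − 29.763)²/29.763 = 0.0514
  (22 − 28.596)²/28.596 = 1.5214
  (32 − 25.878)²/25.878 = 1.4483
  (13 − 20.462)²/20.462 = 2.7212
  (21 − 19.660)²/19.660 = 0.0913
  (18 − 35.289)²/35.289 = 8.4703
  (44 − 27.903)²/27.903 = 9.2862
  (28 − 26.809)²/26.809 = 0.0529
  (36 − 30.191)²/30.191 = 1.1177
  (14 − 23.872)²/23.872 = 4.0825
  (27 − 22.936)²/22.936 = 0.7201
χ² = 0.7630 + 0.0514 + 1.5214 + 1.4483 + 2.7212 + 0.0913 + 8.4703 + 9.2862 + 0.0529 + 1.1177 + 4.0825 + 0.7201 = 30.33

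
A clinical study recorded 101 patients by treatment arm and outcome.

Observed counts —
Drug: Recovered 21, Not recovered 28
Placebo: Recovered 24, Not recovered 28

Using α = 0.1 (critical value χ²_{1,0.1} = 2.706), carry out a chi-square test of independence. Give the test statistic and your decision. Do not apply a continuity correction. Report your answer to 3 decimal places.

Row totals: 49, 52. Column totals: 45, 56. Grand total N = 101.
Expected counts (row total × column total / N):
  Drug, Recovered: 49×45/101 = 21.8317
  Drug, Not recovered: 49×56/101 = 27.1683
  Placebo, Recovered: 52×45/101 = 23.1683
  Placebo, Not recovered: 52×56/101 = 28.8317
Contributions (O − E)²/E:
  (21 − 21.8317)²/21.8317 = 0.0317
  (28 − 27.1683)²/27.1683 = 0.0255
  (24 − 23.1683)²/23.1683 = 0.0299
  (28 − 28.8317)²/28.8317 = 0.0240
χ² = 0.0317 + 0.0255 + 0.0299 + 0.0240 = 0.111
df = (2−1)(2−1) = 1. Since 0.111 < 2.706, fail to reject the null hypothesis of independence at α = 0.1.

0.111; fail to reject H₀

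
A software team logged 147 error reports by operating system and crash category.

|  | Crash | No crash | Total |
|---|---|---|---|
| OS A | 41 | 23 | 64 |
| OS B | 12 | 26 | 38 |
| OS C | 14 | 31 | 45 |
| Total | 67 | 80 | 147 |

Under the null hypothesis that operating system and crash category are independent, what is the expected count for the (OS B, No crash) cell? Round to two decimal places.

Row total (OS B) = 38; column total (No crash) = 80; grand total N = 147.
Expected count = (row total × column total) / N = 38 × 80 / 147 = 20.68.

20.68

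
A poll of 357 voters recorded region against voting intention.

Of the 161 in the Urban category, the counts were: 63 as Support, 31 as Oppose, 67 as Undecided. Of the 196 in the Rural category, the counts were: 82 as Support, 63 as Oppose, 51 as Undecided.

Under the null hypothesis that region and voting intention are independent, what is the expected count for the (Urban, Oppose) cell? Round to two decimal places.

42.39

Row total (Urban) = 161; column total (Oppose) = 94; grand total N = 357.
Expected count = (row total × column total) / N = 161 × 94 / 357 = 42.39.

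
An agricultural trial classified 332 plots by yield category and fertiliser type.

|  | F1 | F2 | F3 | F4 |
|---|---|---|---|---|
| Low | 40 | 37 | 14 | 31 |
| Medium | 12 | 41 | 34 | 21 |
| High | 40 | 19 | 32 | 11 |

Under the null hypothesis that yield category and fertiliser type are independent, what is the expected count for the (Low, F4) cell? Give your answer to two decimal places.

23.15

Row total (Low) = 122; column total (F4) = 63; grand total N = 332.
Expected count = (row total × column total) / N = 122 × 63 / 332 = 23.15.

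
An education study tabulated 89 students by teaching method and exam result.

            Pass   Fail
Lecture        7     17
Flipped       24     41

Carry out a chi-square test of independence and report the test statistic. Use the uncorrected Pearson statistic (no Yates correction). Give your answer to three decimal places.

Row totals: 24, 65. Column totals: 31, 58. Grand total N = 89.
Expected counts (row total × column total / N):
  Lecture, Pass: 24×31/89 = 8.3596
  Lecture, Fail: 24×58/89 = 15.6404
  Flipped, Pass: 65×31/89 = 22.6404
  Flipped, Fail: 65×58/89 = 42.3596
Contributions (O − E)²/E:
  (7 − 8.3596)²/8.3596 = 0.2211
  (17 − 15.6404)²/15.6404 = 0.1182
  (24 − 22.6404)²/22.6404 = 0.0816
  (41 − 42.3596)²/42.3596 = 0.0436
χ² = 0.2211 + 0.1182 + 0.0816 + 0.0436 = 0.465

0.465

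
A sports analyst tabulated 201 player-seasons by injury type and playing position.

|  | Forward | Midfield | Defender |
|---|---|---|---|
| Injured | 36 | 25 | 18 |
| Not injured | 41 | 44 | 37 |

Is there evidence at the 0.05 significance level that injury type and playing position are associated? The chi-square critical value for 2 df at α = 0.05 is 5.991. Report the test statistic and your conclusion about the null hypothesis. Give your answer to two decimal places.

3.06; fail to reject H₀

Row totals: 79, 122. Column totals: 77, 69, 55. Grand total N = 201.
Expected counts (row total × column total / N):
  Injured, Forward: 79×77/201 = 30.264
  Injured, Midfield: 79×69/201 = 27.119
  Injured, Defender: 79×55/201 = 21.617
  Not injured, Forward: 122×77/201 = 46.736
  Not injured, Midfield: 122×69/201 = 41.881
  Not injured, Defender: 122×55/201 = 33.383
Contributions (O − E)²/E:
  (36 − 30.264)²/30.264 = 1.0872
  (25 − 27.119)²/27.119 = 0.1656
  (18 − 21.617)²/21.617 = 0.6052
  (41 − 46.736)²/46.736 = 0.7040
  (44 − 41.881)²/41.881 = 0.1072
  (37 − 33.383)²/33.383 = 0.3919
χ² = 1.0872 + 0.1656 + 0.6052 + 0.7040 + 0.1072 + 0.3919 = 3.06
df = (2−1)(3−1) = 2. Since 3.06 < 5.991, fail to reject the null hypothesis of independence at α = 0.05.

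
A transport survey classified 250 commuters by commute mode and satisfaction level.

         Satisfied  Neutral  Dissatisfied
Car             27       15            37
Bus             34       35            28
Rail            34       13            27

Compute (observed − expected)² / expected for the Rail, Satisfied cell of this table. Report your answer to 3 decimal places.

Row total (Rail) = 74; column total (Satisfied) = 95; N = 250.
Expected count E = 74 × 95 / 250 = 28.1200.
Contribution = (O − E)²/E = (34 − 28.1200)² / 28.1200 = 1.230.

1.230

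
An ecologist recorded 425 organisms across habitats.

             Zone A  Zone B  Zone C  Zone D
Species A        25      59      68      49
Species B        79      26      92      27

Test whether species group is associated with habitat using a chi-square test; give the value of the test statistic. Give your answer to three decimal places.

Row totals: 201, 224. Column totals: 104, 85, 160, 76. Grand total N = 425.
Expected counts (row total × column total / N):
  Species A, Zone A: 201×104/425 = 49.1859
  Species A, Zone B: 201×85/425 = 40.2000
  Species A, Zone C: 201×160/425 = 75.6706
  Species A, Zone D: 201×76/425 = 35.9435
  Species B, Zone A: 224×104/425 = 54.8141
  Species B, Zone B: 224×85/425 = 44.8000
  Species B, Zone C: 224×160/425 = 84.3294
  Species B, Zone D: 224×76/425 = 40.0565
Contributions (O − E)²/E:
  (25 − 49.1859)²/49.1859 = 11.8928
  (59 − 40.2000)²/40.2000 = 8.7920
  (68 − 75.6706)²/75.6706 = 0.7776
  (49 − 35.9435)²/35.9435 = 4.7428
  (79 − 54.8141)²/54.8141 = 10.6717
  (26 − 44.8000)²/44.8000 = 7.8893
  (92 − 84.3294)²/84.3294 = 0.6977
  (27 − 40.0565)²/40.0565 = 4.2558
χ² = 11.8928 + 8.7920 + 0.7776 + 4.7428 + 10.6717 + 7.8893 + 0.6977 + 4.2558 = 49.720

49.720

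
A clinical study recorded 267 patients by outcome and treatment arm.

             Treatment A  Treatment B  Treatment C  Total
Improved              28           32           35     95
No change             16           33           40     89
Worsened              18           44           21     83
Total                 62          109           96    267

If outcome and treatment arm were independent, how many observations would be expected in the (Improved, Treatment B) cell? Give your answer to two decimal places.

Row total (Improved) = 95; column total (Treatment B) = 109; grand total N = 267.
Expected count = (row total × column total) / N = 95 × 109 / 267 = 38.78.

38.78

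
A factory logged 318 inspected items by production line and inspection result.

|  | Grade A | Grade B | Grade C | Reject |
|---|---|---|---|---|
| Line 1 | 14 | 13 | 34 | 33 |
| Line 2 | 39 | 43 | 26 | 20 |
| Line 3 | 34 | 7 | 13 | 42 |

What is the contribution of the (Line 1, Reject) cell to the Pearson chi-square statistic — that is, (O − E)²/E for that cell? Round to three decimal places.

0.861

Row total (Line 1) = 94; column total (Reject) = 95; N = 318.
Expected count E = 94 × 95 / 318 = 28.08176.
Contribution = (O − E)²/E = (33 − 28.08176)² / 28.08176 = 0.861.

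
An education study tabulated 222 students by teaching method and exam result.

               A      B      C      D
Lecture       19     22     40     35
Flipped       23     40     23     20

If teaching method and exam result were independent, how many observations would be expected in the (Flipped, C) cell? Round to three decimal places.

30.081

Row total (Flipped) = 106; column total (C) = 63; grand total N = 222.
Expected count = (row total × column total) / N = 106 × 63 / 222 = 30.081.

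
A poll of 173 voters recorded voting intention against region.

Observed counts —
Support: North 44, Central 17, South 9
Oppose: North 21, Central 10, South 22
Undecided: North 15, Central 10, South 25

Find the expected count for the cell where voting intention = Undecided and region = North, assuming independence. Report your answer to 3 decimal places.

23.121

Row total (Undecided) = 50; column total (North) = 80; grand total N = 173.
Expected count = (row total × column total) / N = 50 × 80 / 173 = 23.121.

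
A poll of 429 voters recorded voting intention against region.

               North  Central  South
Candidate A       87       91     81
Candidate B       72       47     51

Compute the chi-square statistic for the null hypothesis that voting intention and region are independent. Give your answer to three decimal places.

3.969

Row totals: 259, 170. Column totals: 159, 138, 132. Grand total N = 429.
Expected counts (row total × column total / N):
  Candidate A, North: 259×159/429 = 95.99301
  Candidate A, Central: 259×138/429 = 83.31469
  Candidate A, South: 259×132/429 = 79.69231
  Candidate B, North: 170×159/429 = 63.00699
  Candidate B, Central: 170×138/429 = 54.68531
  Candidate B, South: 170×132/429 = 52.30769
Contributions (O − E)²/E:
  (87 − 95.99301)²/95.99301 = 0.8425
  (91 − 83.31469)²/83.31469 = 0.7089
  (81 − 79.69231)²/79.69231 = 0.0215
  (72 − 63.00699)²/63.00699 = 1.2836
  (47 − 54.68531)²/54.68531 = 1.0801
  (51 − 52.30769)²/52.30769 = 0.0327
χ² = 0.8425 + 0.7089 + 0.0215 + 1.2836 + 1.0801 + 0.0327 = 3.969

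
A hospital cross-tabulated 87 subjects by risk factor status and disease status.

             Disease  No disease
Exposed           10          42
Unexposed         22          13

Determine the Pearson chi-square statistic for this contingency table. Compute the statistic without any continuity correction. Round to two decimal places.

17.12

Row totals: 52, 35. Column totals: 32, 55. Grand total N = 87.
Expected counts (row total × column total / N):
  Exposed, Disease: 52×32/87 = 19.126
  Exposed, No disease: 52×55/87 = 32.874
  Unexposed, Disease: 35×32/87 = 12.874
  Unexposed, No disease: 35×55/87 = 22.126
Contributions (O − E)²/E:
  (10 − 19.126)²/19.126 = 4.3545
  (42 − 32.874)²/32.874 = 2.5334
  (22 − 12.874)²/12.874 = 6.4692
  (13 − 22.126)²/22.126 = 3.7641
χ² = 4.3545 + 2.5334 + 6.4692 + 3.7641 = 17.12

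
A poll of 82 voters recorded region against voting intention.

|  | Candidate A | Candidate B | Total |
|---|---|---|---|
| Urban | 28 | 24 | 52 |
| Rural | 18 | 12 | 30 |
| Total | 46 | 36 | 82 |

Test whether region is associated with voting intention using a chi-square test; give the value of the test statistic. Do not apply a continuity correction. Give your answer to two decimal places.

0.29

Grand total N = 82.
Expected counts (row total × column total / N):
  Urban, Candidate A: 52×46/82 = 29.171
  Urban, Candidate B: 52×36/82 = 22.829
  Rural, Candidate A: 30×46/82 = 16.829
  Rural, Candidate B: 30×36/82 = 13.171
Contributions (O − E)²/E:
  (28 − 29.171)²/29.171 = 0.0470
  (24 − 22.829)²/22.829 = 0.0601
  (18 − 16.829)²/16.829 = 0.0815
  (12 − 13.171)²/13.171 = 0.1041
χ² = 0.0470 + 0.0601 + 0.0815 + 0.1041 = 0.29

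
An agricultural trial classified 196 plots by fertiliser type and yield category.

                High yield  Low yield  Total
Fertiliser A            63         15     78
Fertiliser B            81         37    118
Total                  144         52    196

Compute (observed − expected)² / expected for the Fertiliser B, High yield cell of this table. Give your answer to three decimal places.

Row total (Fertiliser B) = 118; column total (High yield) = 144; N = 196.
Expected count E = 118 × 144 / 196 = 86.6939.
Contribution = (O − E)²/E = (81 − 86.6939)² / 86.6939 = 0.374.

0.374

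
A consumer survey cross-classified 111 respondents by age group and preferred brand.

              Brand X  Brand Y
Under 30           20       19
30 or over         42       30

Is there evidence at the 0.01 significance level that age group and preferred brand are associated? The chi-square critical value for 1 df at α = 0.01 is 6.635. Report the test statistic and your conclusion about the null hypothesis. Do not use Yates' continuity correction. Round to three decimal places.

Row totals: 39, 72. Column totals: 62, 49. Grand total N = 111.
Expected counts (row total × column total / N):
  Under 30, Brand X: 39×62/111 = 21.7838
  Under 30, Brand Y: 39×49/111 = 17.2162
  30 or over, Brand X: 72×62/111 = 40.2162
  30 or over, Brand Y: 72×49/111 = 31.7838
Contributions (O − E)²/E:
  (20 − 21.7838)²/21.7838 = 0.1461
  (19 − 17.2162)²/17.2162 = 0.1848
  (42 − 40.2162)²/40.2162 = 0.0791
  (30 − 31.7838)²/31.7838 = 0.1001
χ² = 0.1461 + 0.1848 + 0.0791 + 0.1001 = 0.510
df = (2−1)(2−1) = 1. Since 0.510 < 6.635, fail to reject the null hypothesis of independence at α = 0.01.

0.510; fail to reject H₀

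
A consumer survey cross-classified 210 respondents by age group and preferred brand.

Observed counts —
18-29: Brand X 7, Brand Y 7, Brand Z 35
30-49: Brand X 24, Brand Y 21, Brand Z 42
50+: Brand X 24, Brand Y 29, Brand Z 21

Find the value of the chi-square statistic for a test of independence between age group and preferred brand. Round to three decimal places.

Row totals: 49, 87, 74. Column totals: 55, 57, 98. Grand total N = 210.
Expected counts (row total × column total / N):
  18-29, Brand X: 49×55/210 = 12.83333
  18-29, Brand Y: 49×57/210 = 13.30000
  18-29, Brand Z: 49×98/210 = 22.86667
  30-49, Brand X: 87×55/210 = 22.78571
  30-49, Brand Y: 87×57/210 = 23.61429
  30-49, Brand Z: 87×98/210 = 40.60000
  50+, Brand X: 74×55/210 = 19.38095
  50+, Brand Y: 74×57/210 = 20.08571
  50+, Brand Z: 74×98/210 = 34.53333
Contributions (O − E)²/E:
  (7 − 12.83333)²/12.83333 = 2.6515
  (7 − 13.30000)²/13.30000 = 2.9842
  (35 − 22.86667)²/22.86667 = 6.4381
  (24 − 22.78571)²/22.78571 = 0.0647
  (21 − 23.61429)²/23.61429 = 0.2894
  (42 − 40.60000)²/40.60000 = 0.0483
  (24 − 19.38095)²/19.38095 = 1.1009
  (29 − 20.08571)²/20.08571 = 3.9563
  (21 − 34.53333)²/34.53333 = 5.3036
χ² = 2.6515 + 2.9842 + 6.4381 + 0.0647 + 0.2894 + 0.0483 + 1.1009 + 3.9563 + 5.3036 = 22.837

22.837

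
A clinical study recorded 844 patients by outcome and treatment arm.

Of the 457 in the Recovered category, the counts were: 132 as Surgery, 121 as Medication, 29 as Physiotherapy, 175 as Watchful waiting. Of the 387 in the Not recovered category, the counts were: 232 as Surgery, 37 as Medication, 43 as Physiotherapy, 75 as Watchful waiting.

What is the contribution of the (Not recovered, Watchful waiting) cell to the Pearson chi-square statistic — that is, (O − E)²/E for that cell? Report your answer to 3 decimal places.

13.702

Row total (Not recovered) = 387; column total (Watchful waiting) = 250; N = 844.
Expected count E = 387 × 250 / 844 = 114.6327.
Contribution = (O − E)²/E = (75 − 114.6327)² / 114.6327 = 13.702.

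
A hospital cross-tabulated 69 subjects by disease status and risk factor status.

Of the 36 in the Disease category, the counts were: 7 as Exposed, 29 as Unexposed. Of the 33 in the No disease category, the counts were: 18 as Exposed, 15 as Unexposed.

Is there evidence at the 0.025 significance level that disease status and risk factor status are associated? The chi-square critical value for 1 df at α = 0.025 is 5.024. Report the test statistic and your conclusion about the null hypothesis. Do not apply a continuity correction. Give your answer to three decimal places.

9.181; reject H₀

Row totals: 36, 33. Column totals: 25, 44. Grand total N = 69.
Expected counts (row total × column total / N):
  Disease, Exposed: 36×25/69 = 13.04348
  Disease, Unexposed: 36×44/69 = 22.95652
  No disease, Exposed: 33×25/69 = 11.95652
  No disease, Unexposed: 33×44/69 = 21.04348
Contributions (O − E)²/E:
  (7 − 13.04348)²/13.04348 = 2.8001
  (29 − 22.95652)²/22.95652 = 1.5910
  (18 − 11.95652)²/11.95652 = 3.0547
  (15 − 21.04348)²/21.04348 = 1.7356
χ² = 2.8001 + 1.5910 + 3.0547 + 1.7356 = 9.181
df = (2−1)(2−1) = 1. Since 9.181 > 5.024, reject the null hypothesis of independence at α = 0.025.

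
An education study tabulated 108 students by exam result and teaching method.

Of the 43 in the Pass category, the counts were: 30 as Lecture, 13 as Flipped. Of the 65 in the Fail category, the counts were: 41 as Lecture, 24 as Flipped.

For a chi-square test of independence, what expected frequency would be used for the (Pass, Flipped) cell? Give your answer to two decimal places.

Row total (Pass) = 43; column total (Flipped) = 37; grand total N = 108.
Expected count = (row total × column total) / N = 43 × 37 / 108 = 14.73.

14.73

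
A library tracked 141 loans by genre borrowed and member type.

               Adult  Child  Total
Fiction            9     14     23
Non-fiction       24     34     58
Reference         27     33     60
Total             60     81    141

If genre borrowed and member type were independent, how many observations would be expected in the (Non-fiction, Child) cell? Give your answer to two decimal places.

33.32

Row total (Non-fiction) = 58; column total (Child) = 81; grand total N = 141.
Expected count = (row total × column total) / N = 58 × 81 / 141 = 33.32.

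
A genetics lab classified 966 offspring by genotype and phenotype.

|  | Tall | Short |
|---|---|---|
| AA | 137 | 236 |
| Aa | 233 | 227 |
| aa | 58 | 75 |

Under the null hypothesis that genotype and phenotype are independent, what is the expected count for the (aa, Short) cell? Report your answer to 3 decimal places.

74.072

Row total (aa) = 133; column total (Short) = 538; grand total N = 966.
Expected count = (row total × column total) / N = 133 × 538 / 966 = 74.072.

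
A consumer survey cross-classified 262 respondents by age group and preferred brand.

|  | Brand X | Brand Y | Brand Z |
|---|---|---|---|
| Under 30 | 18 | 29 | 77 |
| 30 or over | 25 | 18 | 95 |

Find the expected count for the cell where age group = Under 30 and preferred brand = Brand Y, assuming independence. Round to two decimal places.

Row total (Under 30) = 124; column total (Brand Y) = 47; grand total N = 262.
Expected count = (row total × column total) / N = 124 × 47 / 262 = 22.24.

22.24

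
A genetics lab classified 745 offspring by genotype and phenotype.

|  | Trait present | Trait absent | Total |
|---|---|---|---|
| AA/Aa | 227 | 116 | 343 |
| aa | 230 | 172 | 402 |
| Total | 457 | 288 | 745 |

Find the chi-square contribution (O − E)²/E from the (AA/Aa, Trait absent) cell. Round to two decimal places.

2.08

Row total (AA/Aa) = 343; column total (Trait absent) = 288; N = 745.
Expected count E = 343 × 288 / 745 = 132.596.
Contribution = (O − E)²/E = (116 − 132.596)² / 132.596 = 2.08.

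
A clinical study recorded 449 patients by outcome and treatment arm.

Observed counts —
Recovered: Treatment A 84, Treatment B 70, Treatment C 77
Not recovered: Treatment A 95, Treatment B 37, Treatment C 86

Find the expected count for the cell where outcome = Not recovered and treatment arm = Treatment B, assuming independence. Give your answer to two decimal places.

51.95

Row total (Not recovered) = 218; column total (Treatment B) = 107; grand total N = 449.
Expected count = (row total × column total) / N = 218 × 107 / 449 = 51.95.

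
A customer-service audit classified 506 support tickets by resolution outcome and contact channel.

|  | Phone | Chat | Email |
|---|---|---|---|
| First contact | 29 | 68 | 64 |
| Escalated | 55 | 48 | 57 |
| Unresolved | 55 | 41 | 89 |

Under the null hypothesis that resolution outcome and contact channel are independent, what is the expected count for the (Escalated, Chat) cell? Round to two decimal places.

Row total (Escalated) = 160; column total (Chat) = 157; grand total N = 506.
Expected count = (row total × column total) / N = 160 × 157 / 506 = 49.64.

49.64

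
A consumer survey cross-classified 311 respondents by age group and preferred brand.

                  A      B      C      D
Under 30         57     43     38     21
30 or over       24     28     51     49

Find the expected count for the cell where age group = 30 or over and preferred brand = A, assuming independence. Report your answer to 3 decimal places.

Row total (30 or over) = 152; column total (A) = 81; grand total N = 311.
Expected count = (row total × column total) / N = 152 × 81 / 311 = 39.588.

39.588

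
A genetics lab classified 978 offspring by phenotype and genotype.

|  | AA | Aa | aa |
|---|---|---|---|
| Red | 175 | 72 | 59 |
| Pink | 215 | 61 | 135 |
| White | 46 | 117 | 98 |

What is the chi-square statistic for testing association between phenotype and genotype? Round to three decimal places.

133.697

Row totals: 306, 411, 261. Column totals: 436, 250, 292. Grand total N = 978.
Expected counts (row total × column total / N):
  Red, AA: 306×436/978 = 136.4172
  Red, Aa: 306×250/978 = 78.2209
  Red, aa: 306×292/978 = 91.3620
  Pink, AA: 411×436/978 = 183.2270
  Pink, Aa: 411×250/978 = 105.0613
  Pink, aa: 411×292/978 = 122.7117
  White, AA: 261×436/978 = 116.3558
  White, Aa: 261×250/978 = 66.7178
  White, aa: 261×292/978 = 77.9264
Contributions (O − E)²/E:
  (175 − 136.4172)²/136.4172 = 10.9124
  (72 − 78.2209)²/78.2209 = 0.4947
  (59 − 91.3620)²/91.3620 = 11.4632
  (215 − 183.2270)²/183.2270 = 5.5097
  (61 − 105.0613)²/105.0613 = 18.4787
  (135 − 122.7117)²/122.7117 = 1.2305
  (46 − 116.3558)²/116.3558 = 42.5414
  (117 − 66.7178)²/66.7178 = 37.8954
  (98 − 77.9264)²/77.9264 = 5.1709
χ² = 10.9124 + 0.4947 + 11.4632 + 5.5097 + 18.4787 + 1.2305 + 42.5414 + 37.8954 + 5.1709 = 133.697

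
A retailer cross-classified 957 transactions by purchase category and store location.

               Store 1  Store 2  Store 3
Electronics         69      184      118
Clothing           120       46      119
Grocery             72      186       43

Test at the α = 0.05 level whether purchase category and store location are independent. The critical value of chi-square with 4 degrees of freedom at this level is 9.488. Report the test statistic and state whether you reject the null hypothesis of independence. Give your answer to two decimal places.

Row totals: 371, 285, 301. Column totals: 261, 416, 280. Grand total N = 957.
Expected counts (row total × column total / N):
  Electronics, Store 1: 371×261/957 = 101.182
  Electronics, Store 2: 371×416/957 = 161.271
  Electronics, Store 3: 371×280/957 = 108.548
  Clothing, Store 1: 285×261/957 = 77.727
  Clothing, Store 2: 285×416/957 = 123.887
  Clothing, Store 3: 285×280/957 = 83.386
  Grocery, Store 1: 301×261/957 = 82.091
  Grocery, Store 2: 301×416/957 = 130.842
  Grocery, Store 3: 301×280/957 = 88.067
Contributions (O − E)²/E:
  (69 − 101.182)²/101.182 = 10.2358
  (184 − 161.271)²/161.271 = 3.2033
  (118 − 108.548)²/108.548 = 0.8230
  (120 − 77.727)²/77.727 = 22.9908
  (46 − 123.887)²/123.887 = 48.9671
  (119 − 83.386)²/83.386 = 15.2107
  (72 − 82.091)²/82.091 = 1.2404
  (186 − 130.842)²/130.842 = 23.2525
  (43 − 88.067)²/88.067 = 23.0624
χ² = 10.2358 + 3.2033 + 0.8230 + 22.9908 + 48.9671 + 15.2107 + 1.2404 + 23.2525 + 23.0624 = 148.99
df = (3−1)(3−1) = 4. Since 148.99 > 9.488, reject the null hypothesis of independence at α = 0.05.

148.99; reject H₀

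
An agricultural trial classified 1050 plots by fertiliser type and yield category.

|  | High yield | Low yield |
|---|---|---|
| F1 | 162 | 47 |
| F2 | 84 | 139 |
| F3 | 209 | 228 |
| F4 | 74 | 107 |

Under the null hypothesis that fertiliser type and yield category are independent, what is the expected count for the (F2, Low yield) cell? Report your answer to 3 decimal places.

Row total (F2) = 223; column total (Low yield) = 521; grand total N = 1050.
Expected count = (row total × column total) / N = 223 × 521 / 1050 = 110.650.

110.650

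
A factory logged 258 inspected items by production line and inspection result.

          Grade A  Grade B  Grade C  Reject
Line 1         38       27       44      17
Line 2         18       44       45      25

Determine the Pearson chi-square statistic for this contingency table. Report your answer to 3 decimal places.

Row totals: 126, 132. Column totals: 56, 71, 89, 42. Grand total N = 258.
Expected counts (row total × column total / N):
  Line 1, Grade A: 126×56/258 = 27.3488
  Line 1, Grade B: 126×71/258 = 34.6744
  Line 1, Grade C: 126×89/258 = 43.4651
  Line 1, Reject: 126×42/258 = 20.5116
  Line 2, Grade A: 132×56/258 = 28.6512
  Line 2, Grade B: 132×71/258 = 36.3256
  Line 2, Grade C: 132×89/258 = 45.5349
  Line 2, Reject: 132×42/258 = 21.4884
Contributions (O − E)²/E:
  (38 − 27.3488)²/27.3488 = 4.1482
  (27 − 34.6744)²/34.6744 = 1.6986
  (44 − 43.4651)²/43.4651 = 0.0066
  (17 − 20.5116)²/20.5116 = 0.6012
  (18 − 28.6512)²/28.6512 = 3.9596
  (44 − 36.3256)²/36.3256 = 1.6213
  (45 − 45.5349)²/45.5349 = 0.0063
  (25 − 21.4884)²/21.4884 = 0.5739
χ² = 4.1482 + 1.6986 + 0.0066 + 0.6012 + 3.9596 + 1.6213 + 0.0063 + 0.5739 = 12.616

12.616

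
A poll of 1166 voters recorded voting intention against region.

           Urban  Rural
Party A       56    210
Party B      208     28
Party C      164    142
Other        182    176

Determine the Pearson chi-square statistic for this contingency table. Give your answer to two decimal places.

226.11

Row totals: 266, 236, 306, 358. Column totals: 610, 556. Grand total N = 1166.
Expected counts (row total × column total / N):
  Party A, Urban: 266×610/1166 = 139.15952
  Party A, Rural: 266×556/1166 = 126.84048
  Party B, Urban: 236×610/1166 = 123.46484
  Party B, Rural: 236×556/1166 = 112.53516
  Party C, Urban: 306×610/1166 = 160.08576
  Party C, Rural: 306×556/1166 = 145.91424
  Other, Urban: 358×610/1166 = 187.28988
  Other, Rural: 358×556/1166 = 170.71012
Contributions (O − E)²/E:
  (56 − 139.15952)²/139.15952 = 49.6948
  (210 − 126.84048)²/126.84048 = 54.5213
  (208 − 123.46484)²/123.46484 = 57.8804
  (28 − 112.53516)²/112.53516 = 63.5019
  (164 − 160.08576)²/160.08576 = 0.0957
  (142 − 145.91424)²/145.91424 = 0.1050
  (182 − 187.28988)²/187.28988 = 0.1494
  (176 − 170.71012)²/170.71012 = 0.1639
χ² = 49.6948 + 54.5213 + 57.8804 + 63.5019 + 0.0957 + 0.1050 + 0.1494 + 0.1639 = 226.11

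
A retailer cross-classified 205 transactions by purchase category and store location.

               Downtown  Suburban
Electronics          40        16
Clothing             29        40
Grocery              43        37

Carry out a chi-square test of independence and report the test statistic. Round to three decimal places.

10.821

Row totals: 56, 69, 80. Column totals: 112, 93. Grand total N = 205.
Expected counts (row total × column total / N):
  Electronics, Downtown: 56×112/205 = 30.5951
  Electronics, Suburban: 56×93/205 = 25.4049
  Clothing, Downtown: 69×112/205 = 37.6976
  Clothing, Suburban: 69×93/205 = 31.3024
  Grocery, Downtown: 80×112/205 = 43.7073
  Grocery, Suburban: 80×93/205 = 36.2927
Contributions (O − E)²/E:
  (40 − 30.5951)²/30.5951 = 2.8911
  (16 − 25.4049)²/25.4049 = 3.4817
  (29 − 37.6976)²/37.6976 = 2.0067
  (40 − 31.3024)²/31.3024 = 2.4167
  (43 − 43.7073)²/43.7073 = 0.0114
  (37 − 36.2927)²/36.2927 = 0.0138
χ² = 2.8911 + 3.4817 + 2.0067 + 2.4167 + 0.0114 + 0.0138 = 10.821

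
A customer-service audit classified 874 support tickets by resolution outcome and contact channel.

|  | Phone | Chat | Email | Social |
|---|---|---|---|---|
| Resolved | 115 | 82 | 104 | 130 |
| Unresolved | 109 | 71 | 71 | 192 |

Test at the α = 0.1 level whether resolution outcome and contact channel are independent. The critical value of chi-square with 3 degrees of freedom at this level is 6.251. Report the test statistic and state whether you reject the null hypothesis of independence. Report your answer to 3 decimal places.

Row totals: 431, 443. Column totals: 224, 153, 175, 322. Grand total N = 874.
Expected counts (row total × column total / N):
  Resolved, Phone: 431×224/874 = 110.4622
  Resolved, Chat: 431×153/874 = 75.4497
  Resolved, Email: 431×175/874 = 86.2986
  Resolved, Social: 431×322/874 = 158.7895
  Unresolved, Phone: 443×224/874 = 113.5378
  Unresolved, Chat: 443×153/874 = 77.5503
  Unresolved, Email: 443×175/874 = 88.7014
  Unresolved, Social: 443×322/874 = 163.2105
Contributions (O − E)²/E:
  (115 − 110.4622)²/110.4622 = 0.1864
  (82 − 75.4497)²/75.4497 = 0.5687
  (104 − 86.2986)²/86.2986 = 3.6309
  (130 − 158.7895)²/158.7895 = 5.2197
  (109 − 113.5378)²/113.5378 = 0.1814
  (71 − 77.5503)²/77.5503 = 0.5533
  (71 − 88.7014)²/88.7014 = 3.5325
  (192 − 163.2105)²/163.2105 = 5.0783
χ² = 0.1864 + 0.5687 + 3.6309 + 5.2197 + 0.1814 + 0.5533 + 3.5325 + 5.0783 = 18.951
df = (2−1)(4−1) = 3. Since 18.951 > 6.251, reject the null hypothesis of independence at α = 0.1.

18.951; reject H₀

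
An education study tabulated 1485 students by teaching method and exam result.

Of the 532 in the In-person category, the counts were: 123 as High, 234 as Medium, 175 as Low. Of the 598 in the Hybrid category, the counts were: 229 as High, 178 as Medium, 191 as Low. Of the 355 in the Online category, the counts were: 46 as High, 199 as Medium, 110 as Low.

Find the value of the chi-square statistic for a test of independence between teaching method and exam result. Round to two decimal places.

96.84

Row totals: 532, 598, 355. Column totals: 398, 611, 476. Grand total N = 1485.
Expected counts (row total × column total / N):
  In-person, High: 532×398/1485 = 142.583
  In-person, Medium: 532×611/1485 = 218.890
  In-person, Low: 532×476/1485 = 170.527
  Hybrid, High: 598×398/1485 = 160.272
  Hybrid, Medium: 598×611/1485 = 246.046
  Hybrid, Low: 598×476/1485 = 191.682
  Online, High: 355×398/1485 = 95.145
  Online, Medium: 355×611/1485 = 146.064
  Online, Low: 355×476/1485 = 113.791
Contributions (O − E)²/E:
  (123 − 142.583)²/142.583 = 2.6896
  (234 − 218.890)²/218.890 = 1.0430
  (175 − 170.527)²/170.527 = 0.1173
  (229 − 160.272)²/160.272 = 29.4720
  (178 − 246.046)²/246.046 = 18.8187
  (191 − 191.682)²/191.682 = 0.0024
  (46 − 95.145)²/95.145 = 25.3847
  (199 − 146.064)²/146.064 = 19.1849
  (110 − 113.791)²/113.791 = 0.1263
χ² = 2.6896 + 1.0430 + 0.1173 + 29.4720 + 18.8187 + 0.0024 + 25.3847 + 19.1849 + 0.1263 = 96.84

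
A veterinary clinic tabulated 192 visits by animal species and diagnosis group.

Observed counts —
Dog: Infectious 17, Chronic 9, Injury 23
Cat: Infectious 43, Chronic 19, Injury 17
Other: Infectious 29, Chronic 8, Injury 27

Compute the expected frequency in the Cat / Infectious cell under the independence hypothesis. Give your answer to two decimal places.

36.62

Row total (Cat) = 79; column total (Infectious) = 89; grand total N = 192.
Expected count = (row total × column total) / N = 79 × 89 / 192 = 36.62.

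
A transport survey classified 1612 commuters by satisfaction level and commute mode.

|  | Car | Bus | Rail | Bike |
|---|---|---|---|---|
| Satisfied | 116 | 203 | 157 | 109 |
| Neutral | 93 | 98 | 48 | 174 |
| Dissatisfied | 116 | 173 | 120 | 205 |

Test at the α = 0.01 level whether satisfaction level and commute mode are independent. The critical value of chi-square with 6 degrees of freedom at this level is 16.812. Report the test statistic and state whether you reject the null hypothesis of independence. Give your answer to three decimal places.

87.401; reject H₀

Row totals: 585, 413, 614. Column totals: 325, 474, 325, 488. Grand total N = 1612.
Expected counts (row total × column total / N):
  Satisfied, Car: 585×325/1612 = 117.9435
  Satisfied, Bus: 585×474/1612 = 172.0161
  Satisfied, Rail: 585×325/1612 = 117.9435
  Satisfied, Bike: 585×488/1612 = 177.0968
  Neutral, Car: 413×325/1612 = 83.2661
  Neutral, Bus: 413×474/1612 = 121.4404
  Neutral, Rail: 413×325/1612 = 83.2661
  Neutral, Bike: 413×488/1612 = 125.0273
  Dissatisfied, Car: 614×325/1612 = 123.7903
  Dissatisfied, Bus: 614×474/1612 = 180.5434
  Dissatisfied, Rail: 614×325/1612 = 123.7903
  Dissatisfied, Bike: 614×488/1612 = 185.8759
Contributions (O − E)²/E:
  (116 − 117.9435)²/117.9435 = 0.0320
  (203 − 172.0161)²/172.0161 = 5.5809
  (157 − 117.9435)²/117.9435 = 12.9334
  (109 − 177.0968)²/177.0968 = 26.1844
  (93 − 83.2661)²/83.2661 = 1.1379
  (98 − 121.4404)²/121.4404 = 4.5245
  (48 − 83.2661)²/83.2661 = 14.9364
  (174 − 125.0273)²/125.0273 = 19.1824
  (116 − 123.7903)²/123.7903 = 0.4903
  (173 − 180.5434)²/180.5434 = 0.3152
  (120 − 123.7903)²/123.7903 = 0.1161
  (205 − 185.8759)²/185.8759 = 1.9676
χ² = 0.0320 + 5.5809 + 12.9334 + 26.1844 + 1.1379 + 4.5245 + 14.9364 + 19.1824 + 0.4903 + 0.3152 + 0.1161 + 1.9676 = 87.401
df = (3−1)(4−1) = 6. Since 87.401 > 16.812, reject the null hypothesis of independence at α = 0.01.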